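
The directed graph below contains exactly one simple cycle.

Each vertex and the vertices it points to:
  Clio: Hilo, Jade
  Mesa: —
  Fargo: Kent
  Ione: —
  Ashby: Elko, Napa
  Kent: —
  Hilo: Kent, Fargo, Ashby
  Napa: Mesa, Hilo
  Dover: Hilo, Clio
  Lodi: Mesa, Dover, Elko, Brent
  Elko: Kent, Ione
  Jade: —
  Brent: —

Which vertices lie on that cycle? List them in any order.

Hilo, Napa, Ashby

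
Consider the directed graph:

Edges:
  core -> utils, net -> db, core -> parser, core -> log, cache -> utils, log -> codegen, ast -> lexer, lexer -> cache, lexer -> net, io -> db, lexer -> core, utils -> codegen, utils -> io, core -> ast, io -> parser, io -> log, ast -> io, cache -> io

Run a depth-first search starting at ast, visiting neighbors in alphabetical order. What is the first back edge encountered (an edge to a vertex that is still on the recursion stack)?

core->ast

DFS from ast (visiting neighbors in alphabetical order); mark gray on enter, black on exit:
ast gray
  io gray
    db gray
    db black
    log gray
      codegen gray
      codegen black
    log black
    parser gray
    parser black
  io black
  lexer gray
    cache gray
      cache→io: io black — skip
      utils gray
        utils→codegen: codegen black — skip
        utils→io: io black — skip
      utils black
    cache black
    core gray
      core→ast: ast is gray → back edge
First back edge: core → ast.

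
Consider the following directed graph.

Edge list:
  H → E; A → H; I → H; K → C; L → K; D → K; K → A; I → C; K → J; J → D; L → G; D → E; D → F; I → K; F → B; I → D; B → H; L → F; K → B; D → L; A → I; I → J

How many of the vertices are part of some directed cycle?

6

A vertex is on a directed cycle iff it belongs to a strongly connected component of size ≥ 2 (or has a self-loop).
The vertices on cycles are {A, D, I, J, K, L} — 6 in total.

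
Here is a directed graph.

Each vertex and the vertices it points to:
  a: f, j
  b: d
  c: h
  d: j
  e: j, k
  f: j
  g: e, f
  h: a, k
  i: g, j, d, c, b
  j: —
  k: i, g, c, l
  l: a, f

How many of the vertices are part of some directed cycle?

6

A vertex is on a directed cycle iff it belongs to a strongly connected component of size ≥ 2 (or has a self-loop).
The vertices on cycles are {c, e, g, h, i, k} — 6 in total.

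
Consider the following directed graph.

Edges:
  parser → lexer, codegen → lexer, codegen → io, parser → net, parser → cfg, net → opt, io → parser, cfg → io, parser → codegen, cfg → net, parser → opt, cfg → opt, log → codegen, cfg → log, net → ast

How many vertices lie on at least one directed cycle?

5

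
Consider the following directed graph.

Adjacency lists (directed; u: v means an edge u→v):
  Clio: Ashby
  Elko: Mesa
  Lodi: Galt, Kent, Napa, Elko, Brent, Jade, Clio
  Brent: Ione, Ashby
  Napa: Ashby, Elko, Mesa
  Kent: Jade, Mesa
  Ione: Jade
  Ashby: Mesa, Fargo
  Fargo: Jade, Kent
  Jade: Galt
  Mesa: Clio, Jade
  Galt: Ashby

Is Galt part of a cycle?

Yes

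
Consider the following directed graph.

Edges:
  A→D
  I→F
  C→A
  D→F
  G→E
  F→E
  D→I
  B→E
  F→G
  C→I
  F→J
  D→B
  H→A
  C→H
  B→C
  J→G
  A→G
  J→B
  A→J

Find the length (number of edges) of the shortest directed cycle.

For each vertex v, BFS finds the shortest path from v back to v.
The shortest such closed walk is C → A → J → B → C, length 4.

4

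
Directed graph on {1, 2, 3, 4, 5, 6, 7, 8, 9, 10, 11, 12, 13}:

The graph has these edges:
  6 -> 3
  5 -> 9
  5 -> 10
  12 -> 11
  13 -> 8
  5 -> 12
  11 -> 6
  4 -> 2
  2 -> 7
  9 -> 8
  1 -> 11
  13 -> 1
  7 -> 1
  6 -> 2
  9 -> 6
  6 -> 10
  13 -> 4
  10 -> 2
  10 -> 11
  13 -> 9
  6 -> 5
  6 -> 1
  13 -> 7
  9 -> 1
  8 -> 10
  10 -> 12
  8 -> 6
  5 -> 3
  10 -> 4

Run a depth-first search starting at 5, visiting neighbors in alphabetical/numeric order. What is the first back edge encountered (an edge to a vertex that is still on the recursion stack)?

DFS from 5 (visiting neighbors in alphabetical/numeric order); mark gray on enter, black on exit:
5 gray
  3 gray
  3 black
  9 gray
    1 gray
      11 gray
        6 gray
          6→1: 1 is gray → back edge
First back edge: 6 → 1.

6→1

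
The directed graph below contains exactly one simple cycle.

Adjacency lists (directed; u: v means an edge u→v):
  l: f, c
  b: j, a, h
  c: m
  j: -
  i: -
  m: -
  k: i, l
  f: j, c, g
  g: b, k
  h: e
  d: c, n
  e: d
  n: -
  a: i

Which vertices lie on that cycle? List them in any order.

f, g, k, l

DFS with gray/black marking from g:
g gray
  b gray
    j gray
    j black
    a gray
      i gray
      i black
    a black
    h gray
      e gray
        d gray
          c gray
            m gray
            m black
          c black
          n gray
          n black
        d black
      e black
    h black
  b black
  k gray
    k→i: i black — skip
    l gray
      f gray
        f→j: j black — skip
        f→c: c black — skip
        f→g: g is gray → back edge
Back edge closes the cycle g → k → l → f → g; its vertices are {f, g, k, l}.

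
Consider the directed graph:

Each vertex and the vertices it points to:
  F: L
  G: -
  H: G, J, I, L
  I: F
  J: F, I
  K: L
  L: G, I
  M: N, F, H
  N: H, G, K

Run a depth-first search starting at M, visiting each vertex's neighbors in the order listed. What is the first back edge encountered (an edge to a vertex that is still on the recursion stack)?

DFS from M (visiting each vertex's neighbors in the order listed); mark gray on enter, black on exit:
M gray
  N gray
    H gray
      G gray
      G black
      J gray
        F gray
          L gray
            L→G: G black — skip
            I gray
              I→F: F is gray → back edge
First back edge: I → F.

I→F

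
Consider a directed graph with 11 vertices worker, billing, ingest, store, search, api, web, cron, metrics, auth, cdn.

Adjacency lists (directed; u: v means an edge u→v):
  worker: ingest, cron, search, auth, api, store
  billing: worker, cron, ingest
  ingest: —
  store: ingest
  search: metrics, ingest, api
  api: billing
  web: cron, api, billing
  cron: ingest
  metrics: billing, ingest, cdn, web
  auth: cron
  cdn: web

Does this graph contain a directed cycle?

Yes

DFS with white/gray/black marking, starting from auth:
auth gray
  cron gray
    ingest gray
    ingest black
  cron black
auth black
worker gray
  worker→ingest: ingest black — skip
  worker→cron: cron black — skip
  search gray
    metrics gray
      billing gray
        billing→worker: worker is gray → back edge
Back edge found, so a cycle exists: worker → search → metrics → billing → worker.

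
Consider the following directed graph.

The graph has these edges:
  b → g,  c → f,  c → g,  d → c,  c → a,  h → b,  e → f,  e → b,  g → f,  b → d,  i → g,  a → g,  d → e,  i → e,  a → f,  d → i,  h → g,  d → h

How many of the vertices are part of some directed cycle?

A vertex is on a directed cycle iff it belongs to a strongly connected component of size ≥ 2 (or has a self-loop).
The vertices on cycles are {b, d, e, h, i} — 5 in total.

5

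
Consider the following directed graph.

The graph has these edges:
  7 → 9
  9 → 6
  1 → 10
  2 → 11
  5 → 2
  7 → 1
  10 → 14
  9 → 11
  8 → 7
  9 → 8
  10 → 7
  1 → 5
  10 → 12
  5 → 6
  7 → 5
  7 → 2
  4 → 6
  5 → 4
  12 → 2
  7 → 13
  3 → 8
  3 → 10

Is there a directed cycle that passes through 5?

5 lies on a cycle iff there is a path from 5 back to itself.
Exploring from 5, it never reaches itself; equivalently, its strongly connected component is a singleton.

No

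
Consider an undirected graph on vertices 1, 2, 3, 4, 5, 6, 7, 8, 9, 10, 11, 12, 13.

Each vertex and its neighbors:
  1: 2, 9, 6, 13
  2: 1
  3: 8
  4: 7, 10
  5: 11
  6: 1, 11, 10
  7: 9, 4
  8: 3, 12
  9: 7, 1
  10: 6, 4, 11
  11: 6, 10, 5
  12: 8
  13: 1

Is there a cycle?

Yes

DFS, tracking each vertex's parent; an edge to a visited non-parent vertex closes a cycle.
Start from 3:
visit 3 (parent –)
  visit 8 (parent 3)
    8–3: parent, skip
    visit 12 (parent 8)
      12–8: parent, skip
visit 1 (parent –)
  visit 2 (parent 1)
    2–1: parent, skip
  visit 9 (parent 1)
    visit 7 (parent 9)
      7–9: parent, skip
      visit 4 (parent 7)
        4–7: parent, skip
        visit 10 (parent 4)
          visit 6 (parent 10)
            6–1: 1 visited and ≠ parent → cycle
Cycle: 1 – 9 – 7 – 4 – 10 – 6 – 1.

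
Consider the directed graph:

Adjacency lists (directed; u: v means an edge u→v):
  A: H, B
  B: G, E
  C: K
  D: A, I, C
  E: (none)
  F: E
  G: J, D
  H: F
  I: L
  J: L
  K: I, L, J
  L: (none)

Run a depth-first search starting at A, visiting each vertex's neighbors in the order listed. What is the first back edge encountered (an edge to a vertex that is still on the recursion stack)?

DFS from A (visiting each vertex's neighbors in the order listed); mark gray on enter, black on exit:
A gray
  H gray
    F gray
      E gray
      E black
    F black
  H black
  B gray
    G gray
      J gray
        L gray
        L black
      J black
      D gray
        D→A: A is gray → back edge
First back edge: D → A.

D->A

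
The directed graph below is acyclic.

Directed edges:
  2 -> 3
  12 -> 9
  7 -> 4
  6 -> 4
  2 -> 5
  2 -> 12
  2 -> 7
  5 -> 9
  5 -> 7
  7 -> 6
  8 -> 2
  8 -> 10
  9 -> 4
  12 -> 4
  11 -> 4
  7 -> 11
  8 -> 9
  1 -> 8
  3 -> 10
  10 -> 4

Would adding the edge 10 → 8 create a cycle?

Adding 10→8 creates a cycle iff 8 can already reach 10.
Path from 8: 8 → 10.
So 8 → … → 10 → 8 is a cycle.

Yes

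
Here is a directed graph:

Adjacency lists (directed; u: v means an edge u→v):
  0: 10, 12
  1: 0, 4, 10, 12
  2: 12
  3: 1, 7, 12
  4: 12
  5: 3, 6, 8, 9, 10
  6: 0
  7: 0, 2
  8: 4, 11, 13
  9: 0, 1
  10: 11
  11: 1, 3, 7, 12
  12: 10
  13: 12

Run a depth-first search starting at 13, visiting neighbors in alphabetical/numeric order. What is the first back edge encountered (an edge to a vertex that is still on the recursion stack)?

DFS from 13 (visiting neighbors in alphabetical/numeric order); mark gray on enter, black on exit:
13 gray
  12 gray
    10 gray
      11 gray
        1 gray
          0 gray
            0→10: 10 is gray → back edge
First back edge: 0 → 10.

0→10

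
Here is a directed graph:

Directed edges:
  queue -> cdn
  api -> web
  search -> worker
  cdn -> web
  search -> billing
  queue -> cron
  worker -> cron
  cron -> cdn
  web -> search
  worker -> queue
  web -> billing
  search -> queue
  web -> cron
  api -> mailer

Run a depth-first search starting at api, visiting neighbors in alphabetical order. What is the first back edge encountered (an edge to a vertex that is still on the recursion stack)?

DFS from api (visiting neighbors in alphabetical order); mark gray on enter, black on exit:
api gray
  mailer gray
  mailer black
  web gray
    billing gray
    billing black
    cron gray
      cdn gray
        cdn→web: web is gray → back edge
First back edge: cdn → web.

cdn->web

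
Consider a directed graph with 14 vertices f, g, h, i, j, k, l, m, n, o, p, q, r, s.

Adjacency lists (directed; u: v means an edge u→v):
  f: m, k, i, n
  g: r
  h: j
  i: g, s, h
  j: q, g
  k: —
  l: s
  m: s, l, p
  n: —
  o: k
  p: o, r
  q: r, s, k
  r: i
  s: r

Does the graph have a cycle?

DFS with white/gray/black marking, starting from l:
l gray
  s gray
    r gray
      i gray
        g gray
          g→r: r is gray → back edge
Back edge found, so a cycle exists: r → i → g → r.

Yes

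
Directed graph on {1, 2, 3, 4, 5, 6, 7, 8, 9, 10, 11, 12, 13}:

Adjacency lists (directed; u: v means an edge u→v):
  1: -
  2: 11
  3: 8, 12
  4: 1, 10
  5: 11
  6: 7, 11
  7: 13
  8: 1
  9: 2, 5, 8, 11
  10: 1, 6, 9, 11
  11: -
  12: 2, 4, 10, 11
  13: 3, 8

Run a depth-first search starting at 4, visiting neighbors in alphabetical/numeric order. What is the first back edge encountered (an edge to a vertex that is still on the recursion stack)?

12→4

DFS from 4 (visiting neighbors in alphabetical/numeric order); mark gray on enter, black on exit:
4 gray
  1 gray
  1 black
  10 gray
    10→1: 1 black — skip
    6 gray
      7 gray
        13 gray
          3 gray
            8 gray
              8→1: 1 black — skip
            8 black
            12 gray
              2 gray
                11 gray
                11 black
              2 black
              12→4: 4 is gray → back edge
First back edge: 12 → 4.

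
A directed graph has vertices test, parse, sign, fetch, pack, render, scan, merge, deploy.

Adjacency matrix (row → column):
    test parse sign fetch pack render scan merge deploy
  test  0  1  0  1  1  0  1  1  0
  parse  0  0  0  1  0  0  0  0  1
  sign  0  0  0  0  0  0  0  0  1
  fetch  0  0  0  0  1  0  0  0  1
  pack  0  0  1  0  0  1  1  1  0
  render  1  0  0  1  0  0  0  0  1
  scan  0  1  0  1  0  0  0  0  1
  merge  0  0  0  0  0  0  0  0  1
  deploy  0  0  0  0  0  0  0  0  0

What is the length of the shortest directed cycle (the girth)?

For each vertex v, BFS finds the shortest path from v back to v.
The shortest such closed walk is render → test → pack → render, length 3.

3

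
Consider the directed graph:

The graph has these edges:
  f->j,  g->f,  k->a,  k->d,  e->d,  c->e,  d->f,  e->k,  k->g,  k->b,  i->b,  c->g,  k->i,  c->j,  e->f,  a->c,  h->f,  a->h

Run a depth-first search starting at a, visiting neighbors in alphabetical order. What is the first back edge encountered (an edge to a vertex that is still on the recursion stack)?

k→a

DFS from a (visiting neighbors in alphabetical order); mark gray on enter, black on exit:
a gray
  c gray
    e gray
      d gray
        f gray
          j gray
          j black
        f black
      d black
      e→f: f black — skip
      k gray
        k→a: a is gray → back edge
First back edge: k → a.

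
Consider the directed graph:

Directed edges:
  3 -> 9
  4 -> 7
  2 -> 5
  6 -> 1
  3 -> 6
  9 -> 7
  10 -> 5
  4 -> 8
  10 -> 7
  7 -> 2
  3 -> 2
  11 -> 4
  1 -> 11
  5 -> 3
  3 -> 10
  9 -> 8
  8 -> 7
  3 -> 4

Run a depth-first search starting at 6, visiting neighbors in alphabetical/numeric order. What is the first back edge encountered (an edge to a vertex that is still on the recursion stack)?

3->2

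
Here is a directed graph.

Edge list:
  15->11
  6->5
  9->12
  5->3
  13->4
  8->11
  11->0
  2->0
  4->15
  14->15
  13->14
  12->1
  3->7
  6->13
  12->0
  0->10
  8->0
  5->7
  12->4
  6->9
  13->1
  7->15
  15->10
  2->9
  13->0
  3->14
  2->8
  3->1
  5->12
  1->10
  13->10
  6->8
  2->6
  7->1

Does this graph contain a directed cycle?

DFS with white/gray/black marking, starting from 0:
0 gray
  10 gray
  10 black
0 black
1 gray
  1→10: 10 black — skip
1 black
2 gray
  2→0: 0 black — skip
  6 gray
    5 gray
      3 gray
        14 gray
          15 gray
            15→10: 10 black — skip
            11 gray
              11→0: 0 black — skip
            11 black
          15 black
        14 black
        3→1: 1 black — skip
        7 gray
          7→1: 1 black — skip
          7→15: 15 black — skip
        7 black
      3 black
      12 gray
        4 gray
          4→15: 15 black — skip
        4 black
        12→1: 1 black — skip
        12→0: 0 black — skip
      12 black
      5→7: 7 black — skip
    5 black
    13 gray
      13→1: 1 black — skip
      13→10: 10 black — skip
      13→4: 4 black — skip
      13→0: 0 black — skip
      13→14: 14 black — skip
    13 black
    8 gray
      8→11: 11 black — skip
      8→0: 0 black — skip
    8 black
    9 gray
      9→12: 12 black — skip
    9 black
  6 black
  2→8: 8 black — skip
  2→9: 9 black — skip
2 black
Every edge goes to a white or black vertex — no back edge, so the graph is acyclic.

No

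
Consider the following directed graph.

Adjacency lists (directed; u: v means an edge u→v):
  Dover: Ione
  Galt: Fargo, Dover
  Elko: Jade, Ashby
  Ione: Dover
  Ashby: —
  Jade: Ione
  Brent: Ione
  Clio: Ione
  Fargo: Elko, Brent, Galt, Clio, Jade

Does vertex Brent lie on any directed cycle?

Brent lies on a cycle iff there is a path from Brent back to itself.
Exploring from Brent, it never reaches itself; equivalently, its strongly connected component is a singleton.

No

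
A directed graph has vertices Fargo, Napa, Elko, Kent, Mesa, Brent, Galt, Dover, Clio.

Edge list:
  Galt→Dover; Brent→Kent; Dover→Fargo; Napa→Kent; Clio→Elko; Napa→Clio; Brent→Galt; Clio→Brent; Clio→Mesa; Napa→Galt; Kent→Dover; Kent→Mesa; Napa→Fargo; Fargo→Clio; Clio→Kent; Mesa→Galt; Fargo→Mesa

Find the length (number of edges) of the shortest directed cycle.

For each vertex v, BFS finds the shortest path from v back to v.
The shortest such closed walk is Clio → Kent → Dover → Fargo → Clio, length 4.

4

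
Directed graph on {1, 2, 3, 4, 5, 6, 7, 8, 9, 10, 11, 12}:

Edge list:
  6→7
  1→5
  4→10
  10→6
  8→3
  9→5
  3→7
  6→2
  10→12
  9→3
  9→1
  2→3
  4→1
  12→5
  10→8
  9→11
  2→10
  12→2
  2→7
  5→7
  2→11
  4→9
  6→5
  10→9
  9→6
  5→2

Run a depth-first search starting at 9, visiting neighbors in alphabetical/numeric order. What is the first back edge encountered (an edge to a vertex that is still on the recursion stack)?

6→2

DFS from 9 (visiting neighbors in alphabetical/numeric order); mark gray on enter, black on exit:
9 gray
  1 gray
    5 gray
      2 gray
        3 gray
          7 gray
          7 black
        3 black
        2→7: 7 black — skip
        10 gray
          6 gray
            6→2: 2 is gray → back edge
First back edge: 6 → 2.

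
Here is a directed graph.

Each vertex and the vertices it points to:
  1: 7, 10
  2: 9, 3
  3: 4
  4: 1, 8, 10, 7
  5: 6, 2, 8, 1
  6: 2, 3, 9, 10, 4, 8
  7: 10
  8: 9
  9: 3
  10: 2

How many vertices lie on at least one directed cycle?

A vertex is on a directed cycle iff it belongs to a strongly connected component of size ≥ 2 (or has a self-loop).
The vertices on cycles are {1, 2, 3, 4, 7, 8, 9, 10} — 8 in total.

8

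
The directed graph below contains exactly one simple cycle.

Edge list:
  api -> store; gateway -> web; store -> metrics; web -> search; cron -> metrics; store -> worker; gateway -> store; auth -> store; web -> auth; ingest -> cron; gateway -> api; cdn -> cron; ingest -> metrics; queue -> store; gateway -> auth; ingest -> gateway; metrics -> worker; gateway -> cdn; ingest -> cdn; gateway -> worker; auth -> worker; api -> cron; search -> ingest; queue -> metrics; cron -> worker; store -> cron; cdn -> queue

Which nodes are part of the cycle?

web, ingest, search, gateway

DFS with gray/black marking from search:
search gray
  ingest gray
    metrics gray
      worker gray
      worker black
    metrics black
    gateway gray
      web gray
        web→search: search is gray → back edge
Back edge closes the cycle search → ingest → gateway → web → search; its vertices are {web, ingest, search, gateway}.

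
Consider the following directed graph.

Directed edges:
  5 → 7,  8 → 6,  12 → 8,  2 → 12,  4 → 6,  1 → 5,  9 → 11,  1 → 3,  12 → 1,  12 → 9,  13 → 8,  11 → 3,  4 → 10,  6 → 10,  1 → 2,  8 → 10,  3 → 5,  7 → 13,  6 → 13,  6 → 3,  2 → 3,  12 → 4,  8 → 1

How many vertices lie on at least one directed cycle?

12

A vertex is on a directed cycle iff it belongs to a strongly connected component of size ≥ 2 (or has a self-loop).
The vertices on cycles are {1, 2, 3, 4, 5, 6, 7, 8, 9, 11, 12, 13} — 12 in total.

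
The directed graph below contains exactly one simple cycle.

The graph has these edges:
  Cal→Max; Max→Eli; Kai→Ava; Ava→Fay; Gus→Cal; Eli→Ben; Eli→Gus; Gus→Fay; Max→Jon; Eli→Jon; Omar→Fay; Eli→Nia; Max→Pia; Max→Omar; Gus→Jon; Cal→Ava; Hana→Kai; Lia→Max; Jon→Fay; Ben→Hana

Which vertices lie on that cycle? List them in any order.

Cal, Eli, Gus, Max

DFS with gray/black marking from Max:
Max gray
  Jon gray
    Fay gray
    Fay black
  Jon black
  Omar gray
    Omar→Fay: Fay black — skip
  Omar black
  Eli gray
    Ben gray
      Hana gray
        Kai gray
          Ava gray
            Ava→Fay: Fay black — skip
          Ava black
        Kai black
      Hana black
    Ben black
    Nia gray
    Nia black
    Gus gray
      Cal gray
        Cal→Ava: Ava black — skip
        Cal→Max: Max is gray → back edge
Back edge closes the cycle Max → Eli → Gus → Cal → Max; its vertices are {Cal, Eli, Gus, Max}.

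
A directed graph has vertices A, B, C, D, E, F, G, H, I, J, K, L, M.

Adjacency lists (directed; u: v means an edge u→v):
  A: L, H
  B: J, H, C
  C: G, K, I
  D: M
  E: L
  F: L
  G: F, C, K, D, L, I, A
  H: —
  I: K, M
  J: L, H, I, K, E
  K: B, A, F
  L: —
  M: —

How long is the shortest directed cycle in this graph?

2

For each vertex v, BFS finds the shortest path from v back to v.
The shortest such closed walk is C → G → C, length 2.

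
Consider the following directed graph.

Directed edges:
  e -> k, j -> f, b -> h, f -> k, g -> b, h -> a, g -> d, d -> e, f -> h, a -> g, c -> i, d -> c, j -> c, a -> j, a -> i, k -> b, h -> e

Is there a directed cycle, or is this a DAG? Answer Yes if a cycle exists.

Yes

DFS with white/gray/black marking, starting from h:
h gray
  e gray
    k gray
      b gray
        b→h: h is gray → back edge
Back edge found, so a cycle exists: h → e → k → b → h.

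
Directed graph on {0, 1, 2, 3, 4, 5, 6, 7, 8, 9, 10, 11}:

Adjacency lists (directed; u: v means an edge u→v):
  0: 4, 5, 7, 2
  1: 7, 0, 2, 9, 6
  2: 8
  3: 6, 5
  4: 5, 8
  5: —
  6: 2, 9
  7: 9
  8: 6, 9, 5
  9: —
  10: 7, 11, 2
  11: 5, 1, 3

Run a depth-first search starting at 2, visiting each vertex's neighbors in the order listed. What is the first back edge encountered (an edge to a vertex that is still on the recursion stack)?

6→2

DFS from 2 (visiting each vertex's neighbors in the order listed); mark gray on enter, black on exit:
2 gray
  8 gray
    6 gray
      6→2: 2 is gray → back edge
First back edge: 6 → 2.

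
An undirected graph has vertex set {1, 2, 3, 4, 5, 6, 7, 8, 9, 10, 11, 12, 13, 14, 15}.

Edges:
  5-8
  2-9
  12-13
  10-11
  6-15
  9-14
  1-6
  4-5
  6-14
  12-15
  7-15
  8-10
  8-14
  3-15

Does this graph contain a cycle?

No

DFS, tracking each vertex's parent; an edge to a visited non-parent vertex closes a cycle.
Start from 8:
visit 8 (parent –)
  visit 14 (parent 8)
    visit 6 (parent 14)
      6–14: parent, skip
      visit 15 (parent 6)
        visit 7 (parent 15)
          7–15: parent, skip
        visit 3 (parent 15)
          3–15: parent, skip
        visit 12 (parent 15)
          12–15: parent, skip
          visit 13 (parent 12)
            13–12: parent, skip
        15–6: parent, skip
      visit 1 (parent 6)
        1–6: parent, skip
    visit 9 (parent 14)
      9–14: parent, skip
      visit 2 (parent 9)
        2–9: parent, skip
    14–8: parent, skip
  visit 5 (parent 8)
    5–8: parent, skip
    visit 4 (parent 5)
      4–5: parent, skip
  visit 10 (parent 8)
    10–8: parent, skip
    visit 11 (parent 10)
      11–10: parent, skip
No non-parent visited neighbor found — the graph is a forest.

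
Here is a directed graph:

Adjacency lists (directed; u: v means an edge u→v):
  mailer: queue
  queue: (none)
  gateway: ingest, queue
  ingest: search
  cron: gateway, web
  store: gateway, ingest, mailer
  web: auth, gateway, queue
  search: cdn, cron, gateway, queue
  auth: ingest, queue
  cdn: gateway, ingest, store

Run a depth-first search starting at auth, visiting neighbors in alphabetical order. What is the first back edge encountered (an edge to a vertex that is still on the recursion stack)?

gateway->ingest

DFS from auth (visiting neighbors in alphabetical order); mark gray on enter, black on exit:
auth gray
  ingest gray
    search gray
      cdn gray
        gateway gray
          gateway→ingest: ingest is gray → back edge
First back edge: gateway → ingest.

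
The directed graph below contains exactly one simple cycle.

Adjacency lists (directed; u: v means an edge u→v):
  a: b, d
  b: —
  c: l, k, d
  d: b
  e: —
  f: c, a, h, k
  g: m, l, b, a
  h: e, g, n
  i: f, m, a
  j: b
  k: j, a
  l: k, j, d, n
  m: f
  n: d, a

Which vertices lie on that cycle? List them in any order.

DFS with gray/black marking from m:
m gray
  f gray
    c gray
      l gray
        k gray
          j gray
            b gray
            b black
          j black
          a gray
            a→b: b black — skip
            d gray
              d→b: b black — skip
            d black
          a black
        k black
        l→j: j black — skip
        l→d: d black — skip
        n gray
          n→d: d black — skip
          n→a: a black — skip
        n black
      l black
      c→k: k black — skip
      c→d: d black — skip
    c black
    f→a: a black — skip
    h gray
      e gray
      e black
      g gray
        g→m: m is gray → back edge
Back edge closes the cycle m → f → h → g → m; its vertices are {f, g, h, m}.

f, g, h, m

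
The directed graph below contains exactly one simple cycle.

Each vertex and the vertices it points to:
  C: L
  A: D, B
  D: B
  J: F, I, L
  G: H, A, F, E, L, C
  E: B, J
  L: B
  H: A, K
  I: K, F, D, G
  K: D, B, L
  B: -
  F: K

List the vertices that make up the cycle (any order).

E, G, I, J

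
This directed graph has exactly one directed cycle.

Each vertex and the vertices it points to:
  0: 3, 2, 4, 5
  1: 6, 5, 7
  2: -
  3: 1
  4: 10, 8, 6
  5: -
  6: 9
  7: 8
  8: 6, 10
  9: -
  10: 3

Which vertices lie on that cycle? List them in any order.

DFS with gray/black marking from 3:
3 gray
  1 gray
    6 gray
      9 gray
      9 black
    6 black
    5 gray
    5 black
    7 gray
      8 gray
        8→6: 6 black — skip
        10 gray
          10→3: 3 is gray → back edge
Back edge closes the cycle 3 → 1 → 7 → 8 → 10 → 3; its vertices are {1, 3, 7, 8, 10}.

1, 3, 7, 8, 10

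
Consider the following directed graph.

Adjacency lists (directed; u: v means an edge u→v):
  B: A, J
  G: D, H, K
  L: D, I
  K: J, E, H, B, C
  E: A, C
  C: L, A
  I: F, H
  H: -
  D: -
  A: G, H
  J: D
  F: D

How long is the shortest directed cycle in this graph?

4

For each vertex v, BFS finds the shortest path from v back to v.
The shortest such closed walk is K → C → A → G → K, length 4.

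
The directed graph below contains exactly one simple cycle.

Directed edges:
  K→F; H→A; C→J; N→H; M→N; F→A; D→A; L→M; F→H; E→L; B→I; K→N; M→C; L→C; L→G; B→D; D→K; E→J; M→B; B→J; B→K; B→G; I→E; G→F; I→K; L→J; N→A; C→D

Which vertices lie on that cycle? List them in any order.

B, E, I, L, M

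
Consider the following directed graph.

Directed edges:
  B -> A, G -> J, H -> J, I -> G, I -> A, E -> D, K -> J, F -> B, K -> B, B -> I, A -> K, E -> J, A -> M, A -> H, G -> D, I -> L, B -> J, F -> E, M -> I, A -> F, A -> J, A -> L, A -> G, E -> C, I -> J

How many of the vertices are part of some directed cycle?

A vertex is on a directed cycle iff it belongs to a strongly connected component of size ≥ 2 (or has a self-loop).
The vertices on cycles are {A, B, F, I, K, M} — 6 in total.

6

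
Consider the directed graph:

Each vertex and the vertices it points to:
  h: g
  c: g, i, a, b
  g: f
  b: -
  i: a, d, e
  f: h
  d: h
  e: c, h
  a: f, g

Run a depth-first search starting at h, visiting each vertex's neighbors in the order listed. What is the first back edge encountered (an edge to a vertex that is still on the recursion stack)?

f->h

DFS from h (visiting each vertex's neighbors in the order listed); mark gray on enter, black on exit:
h gray
  g gray
    f gray
      f→h: h is gray → back edge
First back edge: f → h.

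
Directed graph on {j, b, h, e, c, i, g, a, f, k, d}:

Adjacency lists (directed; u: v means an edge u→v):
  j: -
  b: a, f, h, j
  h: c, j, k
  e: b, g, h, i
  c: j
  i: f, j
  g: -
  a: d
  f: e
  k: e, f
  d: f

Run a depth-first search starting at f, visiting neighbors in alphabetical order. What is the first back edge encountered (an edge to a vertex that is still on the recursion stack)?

d→f

DFS from f (visiting neighbors in alphabetical order); mark gray on enter, black on exit:
f gray
  e gray
    b gray
      a gray
        d gray
          d→f: f is gray → back edge
First back edge: d → f.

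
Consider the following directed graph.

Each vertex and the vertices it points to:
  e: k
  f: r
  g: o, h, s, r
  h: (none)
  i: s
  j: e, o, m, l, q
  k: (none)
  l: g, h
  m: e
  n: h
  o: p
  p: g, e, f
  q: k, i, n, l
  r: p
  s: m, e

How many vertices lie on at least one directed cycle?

A vertex is on a directed cycle iff it belongs to a strongly connected component of size ≥ 2 (or has a self-loop).
The vertices on cycles are {f, g, o, p, r} — 5 in total.

5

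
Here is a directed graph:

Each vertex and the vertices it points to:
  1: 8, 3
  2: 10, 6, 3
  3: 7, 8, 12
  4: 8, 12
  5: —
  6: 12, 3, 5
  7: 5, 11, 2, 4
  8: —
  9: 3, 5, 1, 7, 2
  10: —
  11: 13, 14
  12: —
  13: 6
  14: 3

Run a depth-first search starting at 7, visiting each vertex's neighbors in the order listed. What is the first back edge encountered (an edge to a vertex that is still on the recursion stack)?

3→7

DFS from 7 (visiting each vertex's neighbors in the order listed); mark gray on enter, black on exit:
7 gray
  5 gray
  5 black
  11 gray
    13 gray
      6 gray
        12 gray
        12 black
        3 gray
          3→7: 7 is gray → back edge
First back edge: 3 → 7.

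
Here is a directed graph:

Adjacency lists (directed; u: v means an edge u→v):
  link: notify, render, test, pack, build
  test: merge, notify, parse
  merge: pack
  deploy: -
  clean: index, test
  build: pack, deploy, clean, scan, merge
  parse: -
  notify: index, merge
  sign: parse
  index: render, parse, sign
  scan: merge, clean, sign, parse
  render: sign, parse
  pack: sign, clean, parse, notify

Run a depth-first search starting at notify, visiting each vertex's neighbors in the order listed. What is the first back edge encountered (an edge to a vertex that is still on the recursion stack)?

DFS from notify (visiting each vertex's neighbors in the order listed); mark gray on enter, black on exit:
notify gray
  index gray
    render gray
      sign gray
        parse gray
        parse black
      sign black
      render→parse: parse black — skip
    render black
    index→parse: parse black — skip
    index→sign: sign black — skip
  index black
  merge gray
    pack gray
      pack→sign: sign black — skip
      clean gray
        clean→index: index black — skip
        test gray
          test→merge: merge is gray → back edge
First back edge: test → merge.

test→merge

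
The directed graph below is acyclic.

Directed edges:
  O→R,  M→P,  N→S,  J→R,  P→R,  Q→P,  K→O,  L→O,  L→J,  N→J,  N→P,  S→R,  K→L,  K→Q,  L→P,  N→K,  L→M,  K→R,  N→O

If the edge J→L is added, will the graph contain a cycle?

Adding J→L creates a cycle iff L can already reach J.
Path from L: L → J.
So L → … → J → L is a cycle.

Yes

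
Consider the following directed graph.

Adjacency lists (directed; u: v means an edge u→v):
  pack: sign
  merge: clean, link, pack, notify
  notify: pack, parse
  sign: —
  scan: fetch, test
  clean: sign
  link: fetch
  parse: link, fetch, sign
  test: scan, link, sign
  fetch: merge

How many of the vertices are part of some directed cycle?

7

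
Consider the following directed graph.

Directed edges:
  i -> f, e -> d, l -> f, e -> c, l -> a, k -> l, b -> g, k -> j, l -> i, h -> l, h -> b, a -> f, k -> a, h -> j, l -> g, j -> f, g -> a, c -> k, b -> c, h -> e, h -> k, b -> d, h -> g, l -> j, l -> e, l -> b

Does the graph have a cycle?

Yes

DFS with white/gray/black marking, starting from e:
e gray
  d gray
  d black
  c gray
    k gray
      l gray
        g gray
          a gray
            f gray
            f black
          a black
        g black
        l→f: f black — skip
        i gray
          i→f: f black — skip
        i black
        j gray
          j→f: f black — skip
        j black
        b gray
          b→c: c is gray → back edge
Back edge found, so a cycle exists: c → k → l → b → c.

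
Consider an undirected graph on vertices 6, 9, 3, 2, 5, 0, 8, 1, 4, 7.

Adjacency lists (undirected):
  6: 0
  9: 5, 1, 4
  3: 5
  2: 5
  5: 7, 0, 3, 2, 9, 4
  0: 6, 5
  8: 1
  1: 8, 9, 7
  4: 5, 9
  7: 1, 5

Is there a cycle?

Yes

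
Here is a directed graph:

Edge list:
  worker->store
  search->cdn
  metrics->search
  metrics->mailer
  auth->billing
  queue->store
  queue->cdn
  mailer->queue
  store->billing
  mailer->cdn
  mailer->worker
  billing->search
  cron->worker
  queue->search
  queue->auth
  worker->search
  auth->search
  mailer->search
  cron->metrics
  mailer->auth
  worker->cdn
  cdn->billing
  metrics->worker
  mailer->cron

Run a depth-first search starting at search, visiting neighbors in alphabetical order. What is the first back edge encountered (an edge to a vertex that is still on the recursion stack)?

DFS from search (visiting neighbors in alphabetical order); mark gray on enter, black on exit:
search gray
  cdn gray
    billing gray
      billing→search: search is gray → back edge
First back edge: billing → search.

billing->search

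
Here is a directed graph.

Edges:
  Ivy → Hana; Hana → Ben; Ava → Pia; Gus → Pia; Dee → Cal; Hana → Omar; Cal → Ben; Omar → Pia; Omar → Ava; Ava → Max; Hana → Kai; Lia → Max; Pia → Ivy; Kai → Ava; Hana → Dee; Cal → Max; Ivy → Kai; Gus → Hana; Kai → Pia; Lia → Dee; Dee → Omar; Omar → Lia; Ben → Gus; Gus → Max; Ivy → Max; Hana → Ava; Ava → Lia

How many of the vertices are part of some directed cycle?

A vertex is on a directed cycle iff it belongs to a strongly connected component of size ≥ 2 (or has a self-loop).
The vertices on cycles are {Ava, Ben, Cal, Dee, Gus, Ivy, Kai, Lia, Pia, Hana, Omar} — 11 in total.

11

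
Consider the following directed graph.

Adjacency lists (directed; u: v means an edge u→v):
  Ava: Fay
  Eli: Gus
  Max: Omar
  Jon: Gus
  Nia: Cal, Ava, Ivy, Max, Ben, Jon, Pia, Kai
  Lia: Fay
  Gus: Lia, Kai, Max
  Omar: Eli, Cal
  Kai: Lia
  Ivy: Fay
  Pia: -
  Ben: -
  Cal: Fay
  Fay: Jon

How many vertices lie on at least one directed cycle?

9

A vertex is on a directed cycle iff it belongs to a strongly connected component of size ≥ 2 (or has a self-loop).
The vertices on cycles are {Cal, Eli, Fay, Gus, Jon, Kai, Lia, Max, Omar} — 9 in total.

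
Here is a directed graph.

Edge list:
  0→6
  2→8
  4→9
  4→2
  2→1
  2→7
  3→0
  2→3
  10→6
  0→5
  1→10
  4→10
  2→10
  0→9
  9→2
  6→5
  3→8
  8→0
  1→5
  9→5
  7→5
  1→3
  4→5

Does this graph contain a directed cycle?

Yes

DFS with white/gray/black marking, starting from 9:
9 gray
  5 gray
  5 black
  2 gray
    8 gray
      0 gray
        0→9: 9 is gray → back edge
Back edge found, so a cycle exists: 9 → 2 → 8 → 0 → 9.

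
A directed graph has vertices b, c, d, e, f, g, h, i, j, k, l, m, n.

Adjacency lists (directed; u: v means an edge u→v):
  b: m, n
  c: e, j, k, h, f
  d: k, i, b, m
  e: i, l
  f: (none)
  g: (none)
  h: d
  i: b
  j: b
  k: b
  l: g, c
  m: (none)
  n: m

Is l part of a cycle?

Yes

l is on a cycle iff l can reach itself via ≥1 edge.
l → c → e → l — yes.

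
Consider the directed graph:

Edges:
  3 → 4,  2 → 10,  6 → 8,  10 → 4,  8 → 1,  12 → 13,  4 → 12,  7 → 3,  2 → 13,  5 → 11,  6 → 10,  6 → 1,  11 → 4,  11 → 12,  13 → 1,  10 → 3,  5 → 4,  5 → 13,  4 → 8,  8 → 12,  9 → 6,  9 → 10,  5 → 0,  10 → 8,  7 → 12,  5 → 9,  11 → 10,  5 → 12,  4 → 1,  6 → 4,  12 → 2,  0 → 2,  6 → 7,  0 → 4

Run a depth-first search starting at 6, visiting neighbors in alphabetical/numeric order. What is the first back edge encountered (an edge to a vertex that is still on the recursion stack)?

DFS from 6 (visiting neighbors in alphabetical/numeric order); mark gray on enter, black on exit:
6 gray
  1 gray
  1 black
  4 gray
    4→1: 1 black — skip
    8 gray
      8→1: 1 black — skip
      12 gray
        2 gray
          10 gray
            3 gray
              3→4: 4 is gray → back edge
First back edge: 3 → 4.

3→4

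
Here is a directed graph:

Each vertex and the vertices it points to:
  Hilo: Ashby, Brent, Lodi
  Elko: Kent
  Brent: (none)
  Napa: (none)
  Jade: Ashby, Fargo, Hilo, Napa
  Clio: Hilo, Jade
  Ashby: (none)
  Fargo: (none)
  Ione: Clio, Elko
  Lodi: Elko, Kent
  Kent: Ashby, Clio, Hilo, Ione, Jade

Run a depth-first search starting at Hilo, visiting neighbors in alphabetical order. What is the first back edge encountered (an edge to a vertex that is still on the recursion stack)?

DFS from Hilo (visiting neighbors in alphabetical order); mark gray on enter, black on exit:
Hilo gray
  Ashby gray
  Ashby black
  Brent gray
  Brent black
  Lodi gray
    Elko gray
      Kent gray
        Kent→Ashby: Ashby black — skip
        Clio gray
          Clio→Hilo: Hilo is gray → back edge
First back edge: Clio → Hilo.

Clio->Hilo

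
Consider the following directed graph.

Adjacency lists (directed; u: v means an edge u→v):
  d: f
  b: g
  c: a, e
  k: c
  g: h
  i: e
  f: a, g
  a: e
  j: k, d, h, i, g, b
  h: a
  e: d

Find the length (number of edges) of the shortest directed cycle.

For each vertex v, BFS finds the shortest path from v back to v.
The shortest such closed walk is d → f → a → e → d, length 4.

4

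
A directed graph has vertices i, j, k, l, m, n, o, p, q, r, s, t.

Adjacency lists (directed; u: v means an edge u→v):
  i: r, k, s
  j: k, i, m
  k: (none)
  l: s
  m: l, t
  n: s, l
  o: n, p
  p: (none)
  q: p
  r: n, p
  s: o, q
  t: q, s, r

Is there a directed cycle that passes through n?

n is on a cycle iff n can reach itself via ≥1 edge.
n → s → o → n — yes.

Yes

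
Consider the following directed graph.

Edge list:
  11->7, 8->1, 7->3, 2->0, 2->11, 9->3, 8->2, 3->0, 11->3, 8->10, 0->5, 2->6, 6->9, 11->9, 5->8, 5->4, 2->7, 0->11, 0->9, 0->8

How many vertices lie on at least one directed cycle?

A vertex is on a directed cycle iff it belongs to a strongly connected component of size ≥ 2 (or has a self-loop).
The vertices on cycles are {0, 2, 3, 5, 6, 7, 8, 9, 11} — 9 in total.

9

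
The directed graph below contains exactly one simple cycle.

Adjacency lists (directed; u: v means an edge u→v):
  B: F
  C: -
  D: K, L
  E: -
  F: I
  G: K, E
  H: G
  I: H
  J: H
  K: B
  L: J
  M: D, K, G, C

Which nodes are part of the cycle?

DFS with gray/black marking from G:
G gray
  K gray
    B gray
      F gray
        I gray
          H gray
            H→G: G is gray → back edge
Back edge closes the cycle G → K → B → F → I → H → G; its vertices are {B, F, G, H, I, K}.

B, F, G, H, I, K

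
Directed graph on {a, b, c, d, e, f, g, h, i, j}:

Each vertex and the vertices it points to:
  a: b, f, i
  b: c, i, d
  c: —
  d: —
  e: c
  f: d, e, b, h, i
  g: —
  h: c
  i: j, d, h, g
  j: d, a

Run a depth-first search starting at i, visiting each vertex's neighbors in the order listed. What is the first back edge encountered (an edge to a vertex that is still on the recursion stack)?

DFS from i (visiting each vertex's neighbors in the order listed); mark gray on enter, black on exit:
i gray
  j gray
    d gray
    d black
    a gray
      b gray
        c gray
        c black
        b→i: i is gray → back edge
First back edge: b → i.

b→i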